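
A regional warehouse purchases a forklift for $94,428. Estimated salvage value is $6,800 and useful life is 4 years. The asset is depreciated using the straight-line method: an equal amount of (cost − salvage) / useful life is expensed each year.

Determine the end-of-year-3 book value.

Depreciable base = $94,428 − $6,800 = $87,628.
Annual expense = $87,628 / 4 = $21,907.
End of year 1: book value $72,521.
End of year 2: book value $50,614.
End of year 3: book value $28,707.

$28,707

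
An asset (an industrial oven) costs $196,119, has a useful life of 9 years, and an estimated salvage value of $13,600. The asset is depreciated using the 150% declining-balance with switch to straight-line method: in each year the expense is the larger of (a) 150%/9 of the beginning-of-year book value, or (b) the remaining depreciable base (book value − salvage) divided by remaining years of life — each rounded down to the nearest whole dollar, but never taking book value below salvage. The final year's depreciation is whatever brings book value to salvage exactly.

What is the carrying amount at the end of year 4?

Depreciable base = $196,119 − $13,600 = $182,519.
Year 1: DB = ⌊$196,119 × 150%/9⌋ = $32,686; SL = ⌊$182,519/9⌋ = $20,279 → take DB $32,686. Book value $163,433.
Year 2: DB = ⌊$163,433 × 150%/9⌋ = $27,238; SL = ⌊$149,833/8⌋ = $18,729 → take DB $27,238. Book value $136,195.
Year 3: DB = ⌊$136,195 × 150%/9⌋ = $22,699; SL = ⌊$122,595/7⌋ = $17,513 → take DB $22,699. Book value $113,496.
Year 4: DB = ⌊$113,496 × 150%/9⌋ = $18,916; SL = ⌊$99,896/6⌋ = $16,649 → take DB $18,916. Book value $94,580.

$94,580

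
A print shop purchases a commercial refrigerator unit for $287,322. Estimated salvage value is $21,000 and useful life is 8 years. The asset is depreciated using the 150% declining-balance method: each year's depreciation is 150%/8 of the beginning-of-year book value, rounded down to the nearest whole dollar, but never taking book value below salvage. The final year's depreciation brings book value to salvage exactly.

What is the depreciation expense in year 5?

$23,478

Depreciable base = $287,322 − $21,000 = $266,322.
Year 1: ⌊$287,322 × 150%/8⌋ = $53,872. Book value $233,450.
Year 2: ⌊$233,450 × 150%/8⌋ = $43,771. Book value $189,679.
Year 3: ⌊$189,679 × 150%/8⌋ = $35,564. Book value $154,115.
Year 4: ⌊$154,115 × 150%/8⌋ = $28,896. Book value $125,219.
Year 5: ⌊$125,219 × 150%/8⌋ = $23,478. Book value $101,741.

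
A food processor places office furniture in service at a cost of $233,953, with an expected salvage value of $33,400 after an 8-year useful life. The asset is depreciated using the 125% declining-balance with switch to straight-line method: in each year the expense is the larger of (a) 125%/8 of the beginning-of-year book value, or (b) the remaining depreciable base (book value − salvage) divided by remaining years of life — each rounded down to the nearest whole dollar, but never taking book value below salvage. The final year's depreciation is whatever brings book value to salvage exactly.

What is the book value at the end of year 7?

$54,694

Depreciable base = $233,953 − $33,400 = $200,553.
Year 1: DB = ⌊$233,953 × 125%/8⌋ = $36,555; SL = ⌊$200,553/8⌋ = $25,069 → take DB $36,555. Book value $197,398.
Year 2: DB = ⌊$197,398 × 125%/8⌋ = $30,843; SL = ⌊$163,998/7⌋ = $23,428 → take DB $30,843. Book value $166,555.
Year 3: DB = ⌊$166,555 × 125%/8⌋ = $26,024; SL = ⌊$133,155/6⌋ = $22,192 → take DB $26,024. Book value $140,531.
Year 4: DB = ⌊$140,531 × 125%/8⌋ = $21,957; SL = ⌊$107,131/5⌋ = $21,426 → take DB $21,957. Book value $118,574.
Year 5: DB = ⌊$118,574 × 125%/8⌋ = $18,527; SL = ⌊$85,174/4⌋ = $21,293 → take SL $21,293. Book value $97,281.
Year 6: DB = ⌊$97,281 × 125%/8⌋ = $15,200; SL = ⌊$63,881/3⌋ = $21,293 → take SL $21,293. Book value $75,988.
Year 7: DB = ⌊$75,988 × 125%/8⌋ = $11,873; SL = ⌊$42,588/2⌋ = $21,294 → take SL $21,294. Book value $54,694.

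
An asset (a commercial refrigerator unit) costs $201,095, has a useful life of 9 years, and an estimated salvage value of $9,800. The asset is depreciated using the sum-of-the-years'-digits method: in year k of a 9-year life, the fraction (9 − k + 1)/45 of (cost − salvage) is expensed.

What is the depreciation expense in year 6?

Depreciable base = $201,095 − $9,800 = $191,295.
Sum of the years' digits = 9+8+7+6+5+4+3+2+1 = 45.
Year 1: $191,295 × 9/45 = $38,259. Book value $162,836.
Year 2: $191,295 × 8/45 = $34,008. Book value $128,828.
Year 3: $191,295 × 7/45 = $29,757. Book value $99,071.
Year 4: $191,295 × 6/45 = $25,506. Book value $73,565.
Year 5: $191,295 × 5/45 = $21,255. Book value $52,310.
Year 6: $191,295 × 4/45 = $17,004. Book value $35,306.

$17,004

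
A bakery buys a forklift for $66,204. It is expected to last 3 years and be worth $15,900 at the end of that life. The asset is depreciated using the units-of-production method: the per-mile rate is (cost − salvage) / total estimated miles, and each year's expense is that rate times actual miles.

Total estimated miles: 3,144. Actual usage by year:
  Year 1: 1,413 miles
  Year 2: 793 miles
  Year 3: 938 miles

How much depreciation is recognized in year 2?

$12,688

Depreciable base = $66,204 − $15,900 = $50,304.
Rate = $50,304 / 3,144 miles = $16 per mile.
Year 1: 1,413 × $16 = $22,608. Book value $43,596.
Year 2: 793 × $16 = $12,688. Book value $30,908.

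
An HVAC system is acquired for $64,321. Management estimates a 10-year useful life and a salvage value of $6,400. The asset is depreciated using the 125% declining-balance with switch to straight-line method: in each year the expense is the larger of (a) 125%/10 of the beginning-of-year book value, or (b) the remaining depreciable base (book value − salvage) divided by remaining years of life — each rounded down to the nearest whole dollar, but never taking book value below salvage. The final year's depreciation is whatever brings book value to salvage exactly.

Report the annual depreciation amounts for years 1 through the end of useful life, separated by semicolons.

$8,040; $7,035; $6,155; $5,386; $5,217; $5,217; $5,217; $5,218; $5,218; $5,218

Depreciable base = $64,321 − $6,400 = $57,921.
Year 1: DB = ⌊$64,321 × 125%/10⌋ = $8,040; SL = ⌊$57,921/10⌋ = $5,792 → take DB $8,040. Book value $56,281.
Year 2: DB = ⌊$56,281 × 125%/10⌋ = $7,035; SL = ⌊$49,881/9⌋ = $5,542 → take DB $7,035. Book value $49,246.
Year 3: DB = ⌊$49,246 × 125%/10⌋ = $6,155; SL = ⌊$42,846/8⌋ = $5,355 → take DB $6,155. Book value $43,091.
Year 4: DB = ⌊$43,091 × 125%/10⌋ = $5,386; SL = ⌊$36,691/7⌋ = $5,241 → take DB $5,386. Book value $37,705.
Year 5: DB = ⌊$37,705 × 125%/10⌋ = $4,713; SL = ⌊$31,305/6⌋ = $5,217 → take SL $5,217. Book value $32,488.
Year 6: DB = ⌊$32,488 × 125%/10⌋ = $4,061; SL = ⌊$26,088/5⌋ = $5,217 → take SL $5,217. Book value $27,271.
Year 7: DB = ⌊$27,271 × 125%/10⌋ = $3,408; SL = ⌊$20,871/4⌋ = $5,217 → take SL $5,217. Book value $22,054.
Year 8: DB = ⌊$22,054 × 125%/10⌋ = $2,756; SL = ⌊$15,654/3⌋ = $5,218 → take SL $5,218. Book value $16,836.
Year 9: DB = ⌊$16,836 × 125%/10⌋ = $2,104; SL = ⌊$10,436/2⌋ = $5,218 → take SL $5,218. Book value $11,618.
Year 10 (final): $11,618 − $6,400 = $5,218. Book value $6,400.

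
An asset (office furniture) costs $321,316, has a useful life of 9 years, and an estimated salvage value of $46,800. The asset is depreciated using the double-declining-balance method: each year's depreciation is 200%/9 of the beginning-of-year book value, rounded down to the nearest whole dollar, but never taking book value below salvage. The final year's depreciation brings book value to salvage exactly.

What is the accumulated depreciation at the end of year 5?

Depreciable base = $321,316 − $46,800 = $274,516.
Year 1: ⌊$321,316 × 200%/9⌋ = $71,403. Book value $249,913.
Year 2: ⌊$249,913 × 200%/9⌋ = $55,536. Book value $194,377.
Year 3: ⌊$194,377 × 200%/9⌋ = $43,194. Book value $151,183.
Year 4: ⌊$151,183 × 200%/9⌋ = $33,596. Book value $117,587.
Year 5: ⌊$117,587 × 200%/9⌋ = $26,130. Book value $91,457.
Accumulated through year 5 = $321,316 − $91,457 = $229,859.

$229,859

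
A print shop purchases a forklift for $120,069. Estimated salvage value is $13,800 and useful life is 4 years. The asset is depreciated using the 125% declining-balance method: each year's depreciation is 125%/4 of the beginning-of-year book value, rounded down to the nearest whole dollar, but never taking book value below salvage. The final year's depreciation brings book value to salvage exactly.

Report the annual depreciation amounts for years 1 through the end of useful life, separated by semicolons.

$37,521; $25,796; $17,735; $25,217

Depreciable base = $120,069 − $13,800 = $106,269.
Year 1: ⌊$120,069 × 125%/4⌋ = $37,521. Book value $82,548.
Year 2: ⌊$82,548 × 125%/4⌋ = $25,796. Book value $56,752.
Year 3: ⌊$56,752 × 125%/4⌋ = $17,735. Book value $39,017.
Year 4 (final): $39,017 − $13,800 = $25,217. Book value $13,800.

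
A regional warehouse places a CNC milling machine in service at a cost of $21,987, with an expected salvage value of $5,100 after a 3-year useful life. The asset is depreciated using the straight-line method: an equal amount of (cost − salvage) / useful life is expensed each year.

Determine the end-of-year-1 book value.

Depreciable base = $21,987 − $5,100 = $16,887.
Annual expense = $16,887 / 3 = $5,629.
End of year 1: book value $16,358.

$16,358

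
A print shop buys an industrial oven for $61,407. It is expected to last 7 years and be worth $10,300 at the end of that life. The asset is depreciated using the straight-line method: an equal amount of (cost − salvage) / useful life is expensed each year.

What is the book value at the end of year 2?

$46,805

Depreciable base = $61,407 − $10,300 = $51,107.
Annual expense = $51,107 / 7 = $7,301.
End of year 1: book value $54,106.
End of year 2: book value $46,805.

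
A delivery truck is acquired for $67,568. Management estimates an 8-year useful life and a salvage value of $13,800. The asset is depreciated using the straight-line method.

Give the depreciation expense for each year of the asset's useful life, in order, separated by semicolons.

$6,721; $6,721; $6,721; $6,721; $6,721; $6,721; $6,721; $6,721

Depreciable base = $67,568 − $13,800 = $53,768.
Annual expense = $53,768 / 8 = $6,721.
End of year 1: book value $60,847.
End of year 2: book value $54,126.
End of year 3: book value $47,405.
End of year 4: book value $40,684.
End of year 5: book value $33,963.
End of year 6: book value $27,242.
End of year 7: book value $20,521.
End of year 8: book value $13,800.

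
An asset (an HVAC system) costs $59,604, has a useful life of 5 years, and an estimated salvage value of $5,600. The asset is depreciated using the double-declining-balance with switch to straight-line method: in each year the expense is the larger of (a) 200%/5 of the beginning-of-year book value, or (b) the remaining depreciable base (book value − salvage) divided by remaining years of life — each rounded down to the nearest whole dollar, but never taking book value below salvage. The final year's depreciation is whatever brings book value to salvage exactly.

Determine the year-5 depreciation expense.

Depreciable base = $59,604 − $5,600 = $54,004.
Year 1: DB = ⌊$59,604 × 200%/5⌋ = $23,841; SL = ⌊$54,004/5⌋ = $10,800 → take DB $23,841. Book value $35,763.
Year 2: DB = ⌊$35,763 × 200%/5⌋ = $14,305; SL = ⌊$30,163/4⌋ = $7,540 → take DB $14,305. Book value $21,458.
Year 3: DB = ⌊$21,458 × 200%/5⌋ = $8,583; SL = ⌊$15,858/3⌋ = $5,286 → take DB $8,583. Book value $12,875.
Year 4: DB = ⌊$12,875 × 200%/5⌋ = $5,150; SL = ⌊$7,275/2⌋ = $3,637 → take DB $5,150. Book value $7,725.
Year 5 (final): $7,725 − $5,600 = $2,125. Book value $5,600.

$2,125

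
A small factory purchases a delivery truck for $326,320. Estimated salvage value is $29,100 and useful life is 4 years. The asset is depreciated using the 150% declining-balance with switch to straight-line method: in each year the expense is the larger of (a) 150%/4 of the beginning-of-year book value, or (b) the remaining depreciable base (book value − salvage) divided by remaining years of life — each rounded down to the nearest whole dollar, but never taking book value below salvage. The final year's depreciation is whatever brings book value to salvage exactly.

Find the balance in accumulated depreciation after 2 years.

$198,851

Depreciable base = $326,320 − $29,100 = $297,220.
Year 1: DB = ⌊$326,320 × 150%/4⌋ = $122,370; SL = ⌊$297,220/4⌋ = $74,305 → take DB $122,370. Book value $203,950.
Year 2: DB = ⌊$203,950 × 150%/4⌋ = $76,481; SL = ⌊$174,850/3⌋ = $58,283 → take DB $76,481. Book value $127,469.
Accumulated through year 2 = $326,320 − $127,469 = $198,851.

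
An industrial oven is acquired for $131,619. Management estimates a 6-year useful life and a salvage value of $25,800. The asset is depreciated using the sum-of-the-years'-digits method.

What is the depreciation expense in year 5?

Depreciable base = $131,619 − $25,800 = $105,819.
Sum of the years' digits = 6+5+4+3+2+1 = 21.
Year 1: $105,819 × 6/21 = $30,234. Book value $101,385.
Year 2: $105,819 × 5/21 = $25,195. Book value $76,190.
Year 3: $105,819 × 4/21 = $20,156. Book value $56,034.
Year 4: $105,819 × 3/21 = $15,117. Book value $40,917.
Year 5: $105,819 × 2/21 = $10,078. Book value $30,839.

$10,078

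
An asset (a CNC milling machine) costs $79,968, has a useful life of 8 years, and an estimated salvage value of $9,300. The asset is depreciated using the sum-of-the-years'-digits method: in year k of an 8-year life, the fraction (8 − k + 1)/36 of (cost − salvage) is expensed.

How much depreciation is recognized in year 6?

$5,889

Depreciable base = $79,968 − $9,300 = $70,668.
Sum of the years' digits = 8+7+6+5+4+3+2+1 = 36.
Year 1: $70,668 × 8/36 = $15,704. Book value $64,264.
Year 2: $70,668 × 7/36 = $13,741. Book value $50,523.
Year 3: $70,668 × 6/36 = $11,778. Book value $38,745.
Year 4: $70,668 × 5/36 = $9,815. Book value $28,930.
Year 5: $70,668 × 4/36 = $7,852. Book value $21,078.
Year 6: $70,668 × 3/36 = $5,889. Book value $15,189.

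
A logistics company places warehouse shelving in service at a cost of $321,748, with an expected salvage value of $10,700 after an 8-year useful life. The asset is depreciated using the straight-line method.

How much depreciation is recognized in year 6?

Depreciable base = $321,748 − $10,700 = $311,048.
Annual expense = $311,048 / 8 = $38,881.

$38,881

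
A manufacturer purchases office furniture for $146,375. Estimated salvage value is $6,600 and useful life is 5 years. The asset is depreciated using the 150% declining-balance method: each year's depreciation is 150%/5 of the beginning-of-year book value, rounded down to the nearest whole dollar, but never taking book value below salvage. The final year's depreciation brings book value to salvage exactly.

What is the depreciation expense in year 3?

Depreciable base = $146,375 − $6,600 = $139,775.
Year 1: ⌊$146,375 × 150%/5⌋ = $43,912. Book value $102,463.
Year 2: ⌊$102,463 × 150%/5⌋ = $30,738. Book value $71,725.
Year 3: ⌊$71,725 × 150%/5⌋ = $21,517. Book value $50,208.

$21,517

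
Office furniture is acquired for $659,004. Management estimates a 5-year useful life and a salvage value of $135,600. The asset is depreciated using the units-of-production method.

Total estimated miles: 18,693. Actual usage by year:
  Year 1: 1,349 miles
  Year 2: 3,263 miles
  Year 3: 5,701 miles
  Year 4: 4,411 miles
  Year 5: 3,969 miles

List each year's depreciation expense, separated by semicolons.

$37,772; $91,364; $159,628; $123,508; $111,132

Depreciable base = $659,004 − $135,600 = $523,404.
Rate = $523,404 / 18,693 miles = $28 per mile.
Year 1: 1,349 × $28 = $37,772. Book value $621,232.
Year 2: 3,263 × $28 = $91,364. Book value $529,868.
Year 3: 5,701 × $28 = $159,628. Book value $370,240.
Year 4: 4,411 × $28 = $123,508. Book value $246,732.
Year 5: 3,969 × $28 = $111,132. Book value $135,600.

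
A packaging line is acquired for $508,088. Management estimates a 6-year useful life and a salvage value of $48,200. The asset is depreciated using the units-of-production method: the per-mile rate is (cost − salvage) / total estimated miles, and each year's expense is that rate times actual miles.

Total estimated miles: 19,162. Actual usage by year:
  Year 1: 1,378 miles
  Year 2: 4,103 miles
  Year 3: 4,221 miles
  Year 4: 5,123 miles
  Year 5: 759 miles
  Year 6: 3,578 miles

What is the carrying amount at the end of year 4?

$152,288

Depreciable base = $508,088 − $48,200 = $459,888.
Rate = $459,888 / 19,162 miles = $24 per mile.
Year 1: 1,378 × $24 = $33,072. Book value $475,016.
Year 2: 4,103 × $24 = $98,472. Book value $376,544.
Year 3: 4,221 × $24 = $101,304. Book value $275,240.
Year 4: 5,123 × $24 = $122,952. Book value $152,288.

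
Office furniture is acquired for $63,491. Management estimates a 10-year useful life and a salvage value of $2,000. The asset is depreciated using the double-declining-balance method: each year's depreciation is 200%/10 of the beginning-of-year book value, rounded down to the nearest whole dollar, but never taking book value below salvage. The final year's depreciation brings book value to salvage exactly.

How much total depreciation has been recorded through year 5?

Depreciable base = $63,491 − $2,000 = $61,491.
Year 1: ⌊$63,491 × 200%/10⌋ = $12,698. Book value $50,793.
Year 2: ⌊$50,793 × 200%/10⌋ = $10,158. Book value $40,635.
Year 3: ⌊$40,635 × 200%/10⌋ = $8,127. Book value $32,508.
Year 4: ⌊$32,508 × 200%/10⌋ = $6,501. Book value $26,007.
Year 5: ⌊$26,007 × 200%/10⌋ = $5,201. Book value $20,806.
Accumulated through year 5 = $63,491 − $20,806 = $42,685.

$42,685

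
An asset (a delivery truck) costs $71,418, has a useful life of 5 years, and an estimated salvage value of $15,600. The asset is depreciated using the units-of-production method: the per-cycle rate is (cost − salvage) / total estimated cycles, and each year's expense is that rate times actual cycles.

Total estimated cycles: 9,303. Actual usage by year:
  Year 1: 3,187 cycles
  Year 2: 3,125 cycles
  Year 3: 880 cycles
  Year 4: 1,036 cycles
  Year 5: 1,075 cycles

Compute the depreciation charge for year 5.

Depreciable base = $71,418 − $15,600 = $55,818.
Rate = $55,818 / 9,303 cycles = $6 per cycle.
Year 1: 3,187 × $6 = $19,122. Book value $52,296.
Year 2: 3,125 × $6 = $18,750. Book value $33,546.
Year 3: 880 × $6 = $5,280. Book value $28,266.
Year 4: 1,036 × $6 = $6,216. Book value $22,050.
Year 5: 1,075 × $6 = $6,450. Book value $15,600.

$6,450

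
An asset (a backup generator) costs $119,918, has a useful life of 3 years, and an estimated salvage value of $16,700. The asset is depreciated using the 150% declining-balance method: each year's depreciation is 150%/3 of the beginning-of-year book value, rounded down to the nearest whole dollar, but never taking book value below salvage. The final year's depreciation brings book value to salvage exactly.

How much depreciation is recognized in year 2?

$29,979

Depreciable base = $119,918 − $16,700 = $103,218.
Year 1: ⌊$119,918 × 150%/3⌋ = $59,959. Book value $59,959.
Year 2: ⌊$59,959 × 150%/3⌋ = $29,979. Book value $29,980.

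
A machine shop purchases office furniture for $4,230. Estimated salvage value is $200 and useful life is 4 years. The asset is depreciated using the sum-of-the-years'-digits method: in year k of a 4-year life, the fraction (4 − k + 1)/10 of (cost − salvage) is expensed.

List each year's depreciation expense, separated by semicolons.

$1,612; $1,209; $806; $403

Depreciable base = $4,230 − $200 = $4,030.
Sum of the years' digits = 4+3+2+1 = 10.
Year 1: $4,030 × 4/10 = $1,612. Book value $2,618.
Year 2: $4,030 × 3/10 = $1,209. Book value $1,409.
Year 3: $4,030 × 2/10 = $806. Book value $603.
Year 4: $4,030 × 1/10 = $403. Book value $200.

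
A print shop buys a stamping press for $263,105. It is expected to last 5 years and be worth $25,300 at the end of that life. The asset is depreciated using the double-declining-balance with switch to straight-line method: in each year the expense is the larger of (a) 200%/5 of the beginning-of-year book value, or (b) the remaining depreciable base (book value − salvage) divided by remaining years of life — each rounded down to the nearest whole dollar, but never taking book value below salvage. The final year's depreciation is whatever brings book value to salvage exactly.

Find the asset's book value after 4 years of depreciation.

Depreciable base = $263,105 − $25,300 = $237,805.
Year 1: DB = ⌊$263,105 × 200%/5⌋ = $105,242; SL = ⌊$237,805/5⌋ = $47,561 → take DB $105,242. Book value $157,863.
Year 2: DB = ⌊$157,863 × 200%/5⌋ = $63,145; SL = ⌊$132,563/4⌋ = $33,140 → take DB $63,145. Book value $94,718.
Year 3: DB = ⌊$94,718 × 200%/5⌋ = $37,887; SL = ⌊$69,418/3⌋ = $23,139 → take DB $37,887. Book value $56,831.
Year 4: DB = ⌊$56,831 × 200%/5⌋ = $22,732; SL = ⌊$31,531/2⌋ = $15,765 → take DB $22,732. Book value $34,099.

$34,099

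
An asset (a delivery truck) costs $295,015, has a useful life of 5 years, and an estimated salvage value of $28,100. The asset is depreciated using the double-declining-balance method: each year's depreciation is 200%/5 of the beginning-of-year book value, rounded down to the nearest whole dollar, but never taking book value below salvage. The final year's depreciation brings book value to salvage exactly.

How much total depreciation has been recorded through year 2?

Depreciable base = $295,015 − $28,100 = $266,915.
Year 1: ⌊$295,015 × 200%/5⌋ = $118,006. Book value $177,009.
Year 2: ⌊$177,009 × 200%/5⌋ = $70,803. Book value $106,206.
Accumulated through year 2 = $295,015 − $106,206 = $188,809.

$188,809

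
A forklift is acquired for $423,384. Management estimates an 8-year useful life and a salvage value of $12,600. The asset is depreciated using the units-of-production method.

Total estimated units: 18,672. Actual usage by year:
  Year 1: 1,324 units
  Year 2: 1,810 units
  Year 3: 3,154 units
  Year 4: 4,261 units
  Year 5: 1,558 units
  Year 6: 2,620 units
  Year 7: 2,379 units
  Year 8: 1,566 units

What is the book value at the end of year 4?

$191,306

Depreciable base = $423,384 − $12,600 = $410,784.
Rate = $410,784 / 18,672 units = $22 per unit.
Year 1: 1,324 × $22 = $29,128. Book value $394,256.
Year 2: 1,810 × $22 = $39,820. Book value $354,436.
Year 3: 3,154 × $22 = $69,388. Book value $285,048.
Year 4: 4,261 × $22 = $93,742. Book value $191,306.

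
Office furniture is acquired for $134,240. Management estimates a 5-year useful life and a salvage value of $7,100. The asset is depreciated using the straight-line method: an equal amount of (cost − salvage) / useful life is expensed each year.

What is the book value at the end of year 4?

$32,528

Depreciable base = $134,240 − $7,100 = $127,140.
Annual expense = $127,140 / 5 = $25,428.
End of year 1: book value $108,812.
End of year 2: book value $83,384.
End of year 3: book value $57,956.
End of year 4: book value $32,528.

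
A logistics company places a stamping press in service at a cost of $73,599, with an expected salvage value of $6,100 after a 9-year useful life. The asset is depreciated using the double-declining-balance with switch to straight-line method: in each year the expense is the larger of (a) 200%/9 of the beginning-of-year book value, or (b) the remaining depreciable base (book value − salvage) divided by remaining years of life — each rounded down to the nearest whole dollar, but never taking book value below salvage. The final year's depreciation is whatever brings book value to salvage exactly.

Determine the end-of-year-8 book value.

Depreciable base = $73,599 − $6,100 = $67,499.
Year 1: DB = ⌊$73,599 × 200%/9⌋ = $16,355; SL = ⌊$67,499/9⌋ = $7,499 → take DB $16,355. Book value $57,244.
Year 2: DB = ⌊$57,244 × 200%/9⌋ = $12,720; SL = ⌊$51,144/8⌋ = $6,393 → take DB $12,720. Book value $44,524.
Year 3: DB = ⌊$44,524 × 200%/9⌋ = $9,894; SL = ⌊$38,424/7⌋ = $5,489 → take DB $9,894. Book value $34,630.
Year 4: DB = ⌊$34,630 × 200%/9⌋ = $7,695; SL = ⌊$28,530/6⌋ = $4,755 → take DB $7,695. Book value $26,935.
Year 5: DB = ⌊$26,935 × 200%/9⌋ = $5,985; SL = ⌊$20,835/5⌋ = $4,167 → take DB $5,985. Book value $20,950.
Year 6: DB = ⌊$20,950 × 200%/9⌋ = $4,655; SL = ⌊$14,850/4⌋ = $3,712 → take DB $4,655. Book value $16,295.
Year 7: DB = ⌊$16,295 × 200%/9⌋ = $3,621; SL = ⌊$10,195/3⌋ = $3,398 → take DB $3,621. Book value $12,674.
Year 8: DB = ⌊$12,674 × 200%/9⌋ = $2,816; SL = ⌊$6,574/2⌋ = $3,287 → take SL $3,287. Book value $9,387.

$9,387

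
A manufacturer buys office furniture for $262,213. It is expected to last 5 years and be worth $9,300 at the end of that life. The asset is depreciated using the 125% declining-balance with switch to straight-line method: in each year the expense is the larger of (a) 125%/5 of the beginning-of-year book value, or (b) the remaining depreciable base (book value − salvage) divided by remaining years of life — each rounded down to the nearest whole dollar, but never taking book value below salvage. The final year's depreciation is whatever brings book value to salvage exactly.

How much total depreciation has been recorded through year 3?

Depreciable base = $262,213 − $9,300 = $252,913.
Year 1: DB = ⌊$262,213 × 125%/5⌋ = $65,553; SL = ⌊$252,913/5⌋ = $50,582 → take DB $65,553. Book value $196,660.
Year 2: DB = ⌊$196,660 × 125%/5⌋ = $49,165; SL = ⌊$187,360/4⌋ = $46,840 → take DB $49,165. Book value $147,495.
Year 3: DB = ⌊$147,495 × 125%/5⌋ = $36,873; SL = ⌊$138,195/3⌋ = $46,065 → take SL $46,065. Book value $101,430.
Accumulated through year 3 = $262,213 − $101,430 = $160,783.

$160,783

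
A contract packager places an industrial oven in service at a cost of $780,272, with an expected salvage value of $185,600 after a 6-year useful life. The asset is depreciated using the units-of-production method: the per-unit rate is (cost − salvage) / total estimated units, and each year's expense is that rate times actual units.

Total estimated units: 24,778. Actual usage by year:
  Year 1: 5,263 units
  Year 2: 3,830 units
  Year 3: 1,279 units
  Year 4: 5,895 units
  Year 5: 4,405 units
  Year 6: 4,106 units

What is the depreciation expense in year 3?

Depreciable base = $780,272 − $185,600 = $594,672.
Rate = $594,672 / 24,778 units = $24 per unit.
Year 1: 5,263 × $24 = $126,312. Book value $653,960.
Year 2: 3,830 × $24 = $91,920. Book value $562,040.
Year 3: 1,279 × $24 = $30,696. Book value $531,344.

$30,696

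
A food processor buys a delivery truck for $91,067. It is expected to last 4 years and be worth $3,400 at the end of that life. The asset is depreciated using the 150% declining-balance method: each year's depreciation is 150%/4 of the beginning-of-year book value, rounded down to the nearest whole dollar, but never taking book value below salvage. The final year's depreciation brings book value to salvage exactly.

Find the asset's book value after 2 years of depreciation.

$35,574

Depreciable base = $91,067 − $3,400 = $87,667.
Year 1: ⌊$91,067 × 150%/4⌋ = $34,150. Book value $56,917.
Year 2: ⌊$56,917 × 150%/4⌋ = $21,343. Book value $35,574.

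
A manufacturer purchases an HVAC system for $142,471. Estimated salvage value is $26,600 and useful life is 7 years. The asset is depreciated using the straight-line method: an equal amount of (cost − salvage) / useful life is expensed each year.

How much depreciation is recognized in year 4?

$16,553

Depreciable base = $142,471 − $26,600 = $115,871.
Annual expense = $115,871 / 7 = $16,553.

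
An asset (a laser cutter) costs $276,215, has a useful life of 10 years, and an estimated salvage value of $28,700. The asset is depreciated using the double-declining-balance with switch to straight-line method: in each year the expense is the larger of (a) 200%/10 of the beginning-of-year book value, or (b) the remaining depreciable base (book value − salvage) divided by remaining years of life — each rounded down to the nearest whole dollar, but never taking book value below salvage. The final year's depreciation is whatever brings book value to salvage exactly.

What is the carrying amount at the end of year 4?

Depreciable base = $276,215 − $28,700 = $247,515.
Year 1: DB = ⌊$276,215 × 200%/10⌋ = $55,243; SL = ⌊$247,515/10⌋ = $24,751 → take DB $55,243. Book value $220,972.
Year 2: DB = ⌊$220,972 × 200%/10⌋ = $44,194; SL = ⌊$192,272/9⌋ = $21,363 → take DB $44,194. Book value $176,778.
Year 3: DB = ⌊$176,778 × 200%/10⌋ = $35,355; SL = ⌊$148,078/8⌋ = $18,509 → take DB $35,355. Book value $141,423.
Year 4: DB = ⌊$141,423 × 200%/10⌋ = $28,284; SL = ⌊$112,723/7⌋ = $16,103 → take DB $28,284. Book value $113,139.

$113,139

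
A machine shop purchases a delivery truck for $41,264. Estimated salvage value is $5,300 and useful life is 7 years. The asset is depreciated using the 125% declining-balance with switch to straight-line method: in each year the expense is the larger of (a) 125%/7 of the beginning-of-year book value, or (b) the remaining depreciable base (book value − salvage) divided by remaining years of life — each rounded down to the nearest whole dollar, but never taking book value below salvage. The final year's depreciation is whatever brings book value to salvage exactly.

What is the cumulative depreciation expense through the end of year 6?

Depreciable base = $41,264 − $5,300 = $35,964.
Year 1: DB = ⌊$41,264 × 125%/7⌋ = $7,368; SL = ⌊$35,964/7⌋ = $5,137 → take DB $7,368. Book value $33,896.
Year 2: DB = ⌊$33,896 × 125%/7⌋ = $6,052; SL = ⌊$28,596/6⌋ = $4,766 → take DB $6,052. Book value $27,844.
Year 3: DB = ⌊$27,844 × 125%/7⌋ = $4,972; SL = ⌊$22,544/5⌋ = $4,508 → take DB $4,972. Book value $22,872.
Year 4: DB = ⌊$22,872 × 125%/7⌋ = $4,084; SL = ⌊$17,572/4⌋ = $4,393 → take SL $4,393. Book value $18,479.
Year 5: DB = ⌊$18,479 × 125%/7⌋ = $3,299; SL = ⌊$13,179/3⌋ = $4,393 → take SL $4,393. Book value $14,086.
Year 6: DB = ⌊$14,086 × 125%/7⌋ = $2,515; SL = ⌊$8,786/2⌋ = $4,393 → take SL $4,393. Book value $9,693.
Accumulated through year 6 = $41,264 − $9,693 = $31,571.

$31,571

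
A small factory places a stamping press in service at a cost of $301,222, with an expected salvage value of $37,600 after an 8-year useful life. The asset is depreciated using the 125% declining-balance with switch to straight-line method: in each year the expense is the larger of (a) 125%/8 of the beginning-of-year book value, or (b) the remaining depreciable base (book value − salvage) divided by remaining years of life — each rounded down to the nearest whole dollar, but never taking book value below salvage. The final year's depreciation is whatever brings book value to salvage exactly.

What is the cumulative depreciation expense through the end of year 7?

Depreciable base = $301,222 − $37,600 = $263,622.
Year 1: DB = ⌊$301,222 × 125%/8⌋ = $47,065; SL = ⌊$263,622/8⌋ = $32,952 → take DB $47,065. Book value $254,157.
Year 2: DB = ⌊$254,157 × 125%/8⌋ = $39,712; SL = ⌊$216,557/7⌋ = $30,936 → take DB $39,712. Book value $214,445.
Year 3: DB = ⌊$214,445 × 125%/8⌋ = $33,507; SL = ⌊$176,845/6⌋ = $29,474 → take DB $33,507. Book value $180,938.
Year 4: DB = ⌊$180,938 × 125%/8⌋ = $28,271; SL = ⌊$143,338/5⌋ = $28,667 → take SL $28,667. Book value $152,271.
Year 5: DB = ⌊$152,271 × 125%/8⌋ = $23,792; SL = ⌊$114,671/4⌋ = $28,667 → take SL $28,667. Book value $123,604.
Year 6: DB = ⌊$123,604 × 125%/8⌋ = $19,313; SL = ⌊$86,004/3⌋ = $28,668 → take SL $28,668. Book value $94,936.
Year 7: DB = ⌊$94,936 × 125%/8⌋ = $14,833; SL = ⌊$57,336/2⌋ = $28,668 → take SL $28,668. Book value $66,268.
Accumulated through year 7 = $301,222 − $66,268 = $234,954.

$234,954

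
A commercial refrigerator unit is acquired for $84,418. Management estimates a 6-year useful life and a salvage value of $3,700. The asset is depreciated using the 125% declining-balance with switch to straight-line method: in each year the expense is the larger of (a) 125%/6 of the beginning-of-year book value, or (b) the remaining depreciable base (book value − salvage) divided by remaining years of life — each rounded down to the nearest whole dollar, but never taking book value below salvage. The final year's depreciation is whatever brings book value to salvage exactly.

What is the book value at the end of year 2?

Depreciable base = $84,418 − $3,700 = $80,718.
Year 1: DB = ⌊$84,418 × 125%/6⌋ = $17,587; SL = ⌊$80,718/6⌋ = $13,453 → take DB $17,587. Book value $66,831.
Year 2: DB = ⌊$66,831 × 125%/6⌋ = $13,923; SL = ⌊$63,131/5⌋ = $12,626 → take DB $13,923. Book value $52,908.

$52,908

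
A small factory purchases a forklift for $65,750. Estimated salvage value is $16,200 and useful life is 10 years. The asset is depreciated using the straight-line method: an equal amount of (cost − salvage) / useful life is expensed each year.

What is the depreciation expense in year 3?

Depreciable base = $65,750 − $16,200 = $49,550.
Annual expense = $49,550 / 10 = $4,955.

$4,955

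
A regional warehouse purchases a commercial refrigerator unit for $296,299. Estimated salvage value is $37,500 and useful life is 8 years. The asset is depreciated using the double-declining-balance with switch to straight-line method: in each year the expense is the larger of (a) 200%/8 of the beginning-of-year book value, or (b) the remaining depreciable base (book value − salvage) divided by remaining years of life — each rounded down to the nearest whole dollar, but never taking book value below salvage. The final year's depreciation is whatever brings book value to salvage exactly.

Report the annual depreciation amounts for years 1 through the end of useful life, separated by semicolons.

$74,074; $55,556; $41,667; $31,250; $23,438; $17,578; $13,184; $2,052

Depreciable base = $296,299 − $37,500 = $258,799.
Year 1: DB = ⌊$296,299 × 200%/8⌋ = $74,074; SL = ⌊$258,799/8⌋ = $32,349 → take DB $74,074. Book value $222,225.
Year 2: DB = ⌊$222,225 × 200%/8⌋ = $55,556; SL = ⌊$184,725/7⌋ = $26,389 → take DB $55,556. Book value $166,669.
Year 3: DB = ⌊$166,669 × 200%/8⌋ = $41,667; SL = ⌊$129,169/6⌋ = $21,528 → take DB $41,667. Book value $125,002.
Year 4: DB = ⌊$125,002 × 200%/8⌋ = $31,250; SL = ⌊$87,502/5⌋ = $17,500 → take DB $31,250. Book value $93,752.
Year 5: DB = ⌊$93,752 × 200%/8⌋ = $23,438; SL = ⌊$56,252/4⌋ = $14,063 → take DB $23,438. Book value $70,314.
Year 6: DB = ⌊$70,314 × 200%/8⌋ = $17,578; SL = ⌊$32,814/3⌋ = $10,938 → take DB $17,578. Book value $52,736.
Year 7: DB = ⌊$52,736 × 200%/8⌋ = $13,184; SL = ⌊$15,236/2⌋ = $7,618 → take DB $13,184. Book value $39,552.
Year 8 (final): $39,552 − $37,500 = $2,052. Book value $37,500.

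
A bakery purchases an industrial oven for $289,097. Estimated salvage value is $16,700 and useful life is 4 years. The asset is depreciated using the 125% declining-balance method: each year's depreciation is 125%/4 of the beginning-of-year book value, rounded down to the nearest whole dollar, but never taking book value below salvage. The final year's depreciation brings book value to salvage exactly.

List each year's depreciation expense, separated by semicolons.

Depreciable base = $289,097 − $16,700 = $272,397.
Year 1: ⌊$289,097 × 125%/4⌋ = $90,342. Book value $198,755.
Year 2: ⌊$198,755 × 125%/4⌋ = $62,110. Book value $136,645.
Year 3: ⌊$136,645 × 125%/4⌋ = $42,701. Book value $93,944.
Year 4 (final): $93,944 − $16,700 = $77,244. Book value $16,700.

$90,342; $62,110; $42,701; $77,244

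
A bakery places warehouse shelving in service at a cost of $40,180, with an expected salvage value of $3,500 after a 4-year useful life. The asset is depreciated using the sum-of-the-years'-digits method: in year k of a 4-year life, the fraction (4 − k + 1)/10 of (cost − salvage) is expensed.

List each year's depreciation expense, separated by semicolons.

$14,672; $11,004; $7,336; $3,668

Depreciable base = $40,180 − $3,500 = $36,680.
Sum of the years' digits = 4+3+2+1 = 10.
Year 1: $36,680 × 4/10 = $14,672. Book value $25,508.
Year 2: $36,680 × 3/10 = $11,004. Book value $14,504.
Year 3: $36,680 × 2/10 = $7,336. Book value $7,168.
Year 4: $36,680 × 1/10 = $3,668. Book value $3,500.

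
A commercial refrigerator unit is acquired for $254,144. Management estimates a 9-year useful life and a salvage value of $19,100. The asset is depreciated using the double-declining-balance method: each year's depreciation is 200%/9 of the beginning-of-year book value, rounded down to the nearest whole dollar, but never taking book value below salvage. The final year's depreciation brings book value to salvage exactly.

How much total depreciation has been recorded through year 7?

$210,383

Depreciable base = $254,144 − $19,100 = $235,044.
Year 1: ⌊$254,144 × 200%/9⌋ = $56,476. Book value $197,668.
Year 2: ⌊$197,668 × 200%/9⌋ = $43,926. Book value $153,742.
Year 3: ⌊$153,742 × 200%/9⌋ = $34,164. Book value $119,578.
Year 4: ⌊$119,578 × 200%/9⌋ = $26,572. Book value $93,006.
Year 5: ⌊$93,006 × 200%/9⌋ = $20,668. Book value $72,338.
Year 6: ⌊$72,338 × 200%/9⌋ = $16,075. Book value $56,263.
Year 7: ⌊$56,263 × 200%/9⌋ = $12,502. Book value $43,761.
Accumulated through year 7 = $254,144 − $43,761 = $210,383.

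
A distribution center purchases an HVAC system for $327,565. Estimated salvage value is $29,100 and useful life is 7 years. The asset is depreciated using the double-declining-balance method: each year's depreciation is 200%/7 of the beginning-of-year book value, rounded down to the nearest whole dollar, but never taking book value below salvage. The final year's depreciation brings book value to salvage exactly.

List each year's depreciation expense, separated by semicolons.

Depreciable base = $327,565 − $29,100 = $298,465.
Year 1: ⌊$327,565 × 200%/7⌋ = $93,590. Book value $233,975.
Year 2: ⌊$233,975 × 200%/7⌋ = $66,850. Book value $167,125.
Year 3: ⌊$167,125 × 200%/7⌋ = $47,750. Book value $119,375.
Year 4: ⌊$119,375 × 200%/7⌋ = $34,107. Book value $85,268.
Year 5: ⌊$85,268 × 200%/7⌋ = $24,362. Book value $60,906.
Year 6: ⌊$60,906 × 200%/7⌋ = $17,401. Book value $43,505.
Year 7 (final): $43,505 − $29,100 = $14,405. Book value $29,100.

$93,590; $66,850; $47,750; $34,107; $24,362; $17,401; $14,405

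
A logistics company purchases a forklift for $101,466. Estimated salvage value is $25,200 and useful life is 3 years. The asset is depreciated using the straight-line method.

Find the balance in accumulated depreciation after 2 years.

Depreciable base = $101,466 − $25,200 = $76,266.
Annual expense = $76,266 / 3 = $25,422.
End of year 1: book value $76,044.
End of year 2: book value $50,622.
Accumulated through year 2 = $101,466 − $50,622 = $50,844.

$50,844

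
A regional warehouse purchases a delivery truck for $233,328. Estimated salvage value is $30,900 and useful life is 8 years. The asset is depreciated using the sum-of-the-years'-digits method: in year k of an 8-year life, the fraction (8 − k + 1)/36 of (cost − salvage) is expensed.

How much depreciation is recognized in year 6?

Depreciable base = $233,328 − $30,900 = $202,428.
Sum of the years' digits = 8+7+6+5+4+3+2+1 = 36.
Year 1: $202,428 × 8/36 = $44,984. Book value $188,344.
Year 2: $202,428 × 7/36 = $39,361. Book value $148,983.
Year 3: $202,428 × 6/36 = $33,738. Book value $115,245.
Year 4: $202,428 × 5/36 = $28,115. Book value $87,130.
Year 5: $202,428 × 4/36 = $22,492. Book value $64,638.
Year 6: $202,428 × 3/36 = $16,869. Book value $47,769.

$16,869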